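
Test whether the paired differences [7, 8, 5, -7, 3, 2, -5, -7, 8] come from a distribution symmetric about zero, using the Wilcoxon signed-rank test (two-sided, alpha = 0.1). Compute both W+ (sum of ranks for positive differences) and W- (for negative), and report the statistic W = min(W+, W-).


Step 1: Drop any zero differences (none here) and take |d_i|.
|d| = [7, 8, 5, 7, 3, 2, 5, 7, 8]
Step 2: Midrank |d_i| (ties get averaged ranks).
ranks: |7|->6, |8|->8.5, |5|->3.5, |7|->6, |3|->2, |2|->1, |5|->3.5, |7|->6, |8|->8.5
Step 3: Attach original signs; sum ranks with positive sign and with negative sign.
W+ = 6 + 8.5 + 3.5 + 2 + 1 + 8.5 = 29.5
W- = 6 + 3.5 + 6 = 15.5
(Check: W+ + W- = 45 should equal n(n+1)/2 = 45.)
Step 4: Test statistic W = min(W+, W-) = 15.5.
Step 5: Ties in |d|, so use the tie-corrected normal approximation.
        E[W] = n(n+1)/4 = 9*10/4 = 22.5.
        Tie groups: |d|=5 (t=2), |d|=7 (t=3), |d|=8 (t=2); sum(t^3 - t) = 36.
        Var[W] = n(n+1)(2n+1)/24 - sum(t^3-t)/48 = 1710/24 - 36/48 = 70.5.
        z = (W - E[W]) / sqrt(Var[W]) = (15.5 - 22.5) / 8.3964 = -0.8337.
        Two-sided p = 2*Phi(z) = 0.404457.
Step 6: alpha = 0.1. fail to reject H0.

W+ = 29.5, W- = 15.5, W = min = 15.5, p = 0.404457, fail to reject H0.


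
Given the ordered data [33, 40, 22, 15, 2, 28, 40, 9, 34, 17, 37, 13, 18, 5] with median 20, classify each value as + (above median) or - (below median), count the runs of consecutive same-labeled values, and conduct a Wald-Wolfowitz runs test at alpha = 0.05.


Step 1: Compute median = 20; label A = above, B = below.
Labels in order: AAABBAABABABBB  (n_A = 7, n_B = 7)
Step 2: Count runs R = 8.
Step 3: Under H0 (random ordering), E[R] = 2*n_A*n_B/(n_A+n_B) + 1 = 2*7*7/14 + 1 = 8.0000.
        Var[R] = 2*n_A*n_B*(2*n_A*n_B - n_A - n_B) / ((n_A+n_B)^2 * (n_A+n_B-1)) = 8232/2548 = 3.2308.
        SD[R] = 1.7974.
Step 4: R = E[R], so z = 0 with no continuity correction.
Step 5: Two-sided p-value via normal approximation = 2*(1 - Phi(|z|)) = 1.000000.
Step 6: alpha = 0.05. fail to reject H0.

R = 8, z = 0.0000, p = 1.000000, fail to reject H0.


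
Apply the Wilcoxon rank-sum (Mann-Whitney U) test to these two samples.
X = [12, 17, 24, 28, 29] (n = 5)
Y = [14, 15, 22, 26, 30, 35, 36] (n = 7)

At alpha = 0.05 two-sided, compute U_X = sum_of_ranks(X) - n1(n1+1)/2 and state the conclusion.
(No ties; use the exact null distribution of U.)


Step 1: Combine and sort all 12 observations; assign midranks.
sorted (value, group): (12,X), (14,Y), (15,Y), (17,X), (22,Y), (24,X), (26,Y), (28,X), (29,X), (30,Y), (35,Y), (36,Y)
ranks: 12->1, 14->2, 15->3, 17->4, 22->5, 24->6, 26->7, 28->8, 29->9, 30->10, 35->11, 36->12
Step 2: Rank sum for X: R1 = 1 + 4 + 6 + 8 + 9 = 28.
Step 3: U_X = R1 - n1(n1+1)/2 = 28 - 5*6/2 = 28 - 15 = 13.
       U_Y = n1*n2 - U_X = 35 - 13 = 22.
Step 4: No ties, so the exact null distribution of U (based on enumerating the C(12,5) = 792 equally likely rank assignments) gives the two-sided p-value.
Step 5: p-value = 0.530303; compare to alpha = 0.05. fail to reject H0.

U_X = 13, p = 0.530303, fail to reject H0 at alpha = 0.05.


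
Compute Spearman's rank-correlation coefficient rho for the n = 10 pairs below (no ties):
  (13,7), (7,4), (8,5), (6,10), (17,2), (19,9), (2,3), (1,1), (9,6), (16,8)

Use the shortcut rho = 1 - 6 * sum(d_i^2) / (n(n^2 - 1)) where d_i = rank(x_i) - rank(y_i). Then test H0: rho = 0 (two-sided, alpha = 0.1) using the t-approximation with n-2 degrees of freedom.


Step 1: Rank x and y separately (midranks; no ties here).
rank(x): 13->7, 7->4, 8->5, 6->3, 17->9, 19->10, 2->2, 1->1, 9->6, 16->8
rank(y): 7->7, 4->4, 5->5, 10->10, 2->2, 9->9, 3->3, 1->1, 6->6, 8->8
Step 2: d_i = R_x(i) - R_y(i); compute d_i^2.
  (7-7)^2=0, (4-4)^2=0, (5-5)^2=0, (3-10)^2=49, (9-2)^2=49, (10-9)^2=1, (2-3)^2=1, (1-1)^2=0, (6-6)^2=0, (8-8)^2=0
sum(d^2) = 100.
Step 3: rho = 1 - 6*100 / (10*(10^2 - 1)) = 1 - 600/990 = 0.393939.
Step 4: Under H0, t = rho * sqrt((n-2)/(1-rho^2)) = 1.2123 ~ t(8).
Step 5: Two-sided p-value from the t-distribution with 8 df = 0.259998.
Step 6: alpha = 0.1. fail to reject H0.

rho = 0.3939, p = 0.259998, fail to reject H0 at alpha = 0.1.


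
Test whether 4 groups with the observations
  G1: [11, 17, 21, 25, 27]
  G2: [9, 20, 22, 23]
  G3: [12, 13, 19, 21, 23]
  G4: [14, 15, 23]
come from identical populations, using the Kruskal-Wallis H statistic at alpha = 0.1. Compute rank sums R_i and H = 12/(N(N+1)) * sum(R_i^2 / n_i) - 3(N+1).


Step 1: Combine all N = 17 observations and assign midranks.
sorted (value, group, rank): (9,G2,1), (11,G1,2), (12,G3,3), (13,G3,4), (14,G4,5), (15,G4,6), (17,G1,7), (19,G3,8), (20,G2,9), (21,G1,10.5), (21,G3,10.5), (22,G2,12), (23,G2,14), (23,G3,14), (23,G4,14), (25,G1,16), (27,G1,17)
Step 2: Sum ranks within each group.
R_1 = 52.5 (n_1 = 5)
R_2 = 36 (n_2 = 4)
R_3 = 39.5 (n_3 = 5)
R_4 = 25 (n_4 = 3)
Step 3: H = 12/(N(N+1)) * sum(R_i^2/n_i) - 3(N+1)
     = 12/(17*18) * (52.5^2/5 + 36^2/4 + 39.5^2/5 + 25^2/3) - 3*18
     = 0.039216 * 1395.63 - 54
     = 0.730719.
Step 4: Ties present; correction factor C = 1 - 30/(17^3 - 17) = 0.993873. Corrected H = 0.730719 / 0.993873 = 0.735224.
Step 5: Under H0, H ~ chi^2(3); p-value = 0.864889.
Step 6: alpha = 0.1. fail to reject H0.

H = 0.7352, df = 3, p = 0.864889, fail to reject H0.


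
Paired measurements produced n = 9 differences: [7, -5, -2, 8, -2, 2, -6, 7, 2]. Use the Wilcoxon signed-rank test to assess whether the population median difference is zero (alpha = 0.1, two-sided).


Step 1: Drop any zero differences (none here) and take |d_i|.
|d| = [7, 5, 2, 8, 2, 2, 6, 7, 2]
Step 2: Midrank |d_i| (ties get averaged ranks).
ranks: |7|->7.5, |5|->5, |2|->2.5, |8|->9, |2|->2.5, |2|->2.5, |6|->6, |7|->7.5, |2|->2.5
Step 3: Attach original signs; sum ranks with positive sign and with negative sign.
W+ = 7.5 + 9 + 2.5 + 7.5 + 2.5 = 29
W- = 5 + 2.5 + 2.5 + 6 = 16
(Check: W+ + W- = 45 should equal n(n+1)/2 = 45.)
Step 4: Test statistic W = min(W+, W-) = 16.
Step 5: Ties in |d|, so use the tie-corrected normal approximation.
        E[W] = n(n+1)/4 = 9*10/4 = 22.5.
        Tie groups: |d|=2 (t=4), |d|=7 (t=2); sum(t^3 - t) = 66.
        Var[W] = n(n+1)(2n+1)/24 - sum(t^3-t)/48 = 1710/24 - 66/48 = 69.875.
        z = (W - E[W]) / sqrt(Var[W]) = (16 - 22.5) / 8.3591 = -0.7776.
        Two-sided p = 2*Phi(z) = 0.436809.
Step 6: alpha = 0.1. fail to reject H0.

W+ = 29, W- = 16, W = min = 16, p = 0.436809, fail to reject H0.


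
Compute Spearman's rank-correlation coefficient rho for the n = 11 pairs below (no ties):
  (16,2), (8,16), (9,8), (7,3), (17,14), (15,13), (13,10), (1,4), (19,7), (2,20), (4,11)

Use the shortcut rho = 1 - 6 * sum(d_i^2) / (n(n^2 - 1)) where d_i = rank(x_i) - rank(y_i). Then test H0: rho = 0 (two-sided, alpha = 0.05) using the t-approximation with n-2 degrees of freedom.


Step 1: Rank x and y separately (midranks; no ties here).
rank(x): 16->9, 8->5, 9->6, 7->4, 17->10, 15->8, 13->7, 1->1, 19->11, 2->2, 4->3
rank(y): 2->1, 16->10, 8->5, 3->2, 14->9, 13->8, 10->6, 4->3, 7->4, 20->11, 11->7
Step 2: d_i = R_x(i) - R_y(i); compute d_i^2.
  (9-1)^2=64, (5-10)^2=25, (6-5)^2=1, (4-2)^2=4, (10-9)^2=1, (8-8)^2=0, (7-6)^2=1, (1-3)^2=4, (11-4)^2=49, (2-11)^2=81, (3-7)^2=16
sum(d^2) = 246.
Step 3: rho = 1 - 6*246 / (11*(11^2 - 1)) = 1 - 1476/1320 = -0.118182.
Step 4: Under H0, t = rho * sqrt((n-2)/(1-rho^2)) = -0.3570 ~ t(9).
Step 5: Two-sided p-value from the t-distribution with 9 df = 0.729285.
Step 6: alpha = 0.05. fail to reject H0.

rho = -0.1182, p = 0.729285, fail to reject H0 at alpha = 0.05.


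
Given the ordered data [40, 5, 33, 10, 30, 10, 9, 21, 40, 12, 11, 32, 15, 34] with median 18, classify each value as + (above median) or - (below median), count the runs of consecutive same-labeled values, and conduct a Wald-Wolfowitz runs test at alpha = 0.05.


Step 1: Compute median = 18; label A = above, B = below.
Labels in order: ABABABBAABBABA  (n_A = 7, n_B = 7)
Step 2: Count runs R = 11.
Step 3: Under H0 (random ordering), E[R] = 2*n_A*n_B/(n_A+n_B) + 1 = 2*7*7/14 + 1 = 8.0000.
        Var[R] = 2*n_A*n_B*(2*n_A*n_B - n_A - n_B) / ((n_A+n_B)^2 * (n_A+n_B-1)) = 8232/2548 = 3.2308.
        SD[R] = 1.7974.
Step 4: Continuity-corrected z = (R - 0.5 - E[R]) / SD[R] = (11 - 0.5 - 8.0000) / 1.7974 = 1.3909.
Step 5: Two-sided p-value via normal approximation = 2*(1 - Phi(|z|)) = 0.164264.
Step 6: alpha = 0.05. fail to reject H0.

R = 11, z = 1.3909, p = 0.164264, fail to reject H0.


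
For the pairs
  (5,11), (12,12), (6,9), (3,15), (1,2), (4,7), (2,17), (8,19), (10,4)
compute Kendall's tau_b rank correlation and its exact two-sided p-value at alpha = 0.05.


Step 1: Enumerate the 36 unordered pairs (i,j) with i<j and classify each by sign(x_j-x_i) * sign(y_j-y_i).
  (1,2):dx=+7,dy=+1->C; (1,3):dx=+1,dy=-2->D; (1,4):dx=-2,dy=+4->D; (1,5):dx=-4,dy=-9->C
  (1,6):dx=-1,dy=-4->C; (1,7):dx=-3,dy=+6->D; (1,8):dx=+3,dy=+8->C; (1,9):dx=+5,dy=-7->D
  (2,3):dx=-6,dy=-3->C; (2,4):dx=-9,dy=+3->D; (2,5):dx=-11,dy=-10->C; (2,6):dx=-8,dy=-5->C
  (2,7):dx=-10,dy=+5->D; (2,8):dx=-4,dy=+7->D; (2,9):dx=-2,dy=-8->C; (3,4):dx=-3,dy=+6->D
  (3,5):dx=-5,dy=-7->C; (3,6):dx=-2,dy=-2->C; (3,7):dx=-4,dy=+8->D; (3,8):dx=+2,dy=+10->C
  (3,9):dx=+4,dy=-5->D; (4,5):dx=-2,dy=-13->C; (4,6):dx=+1,dy=-8->D; (4,7):dx=-1,dy=+2->D
  (4,8):dx=+5,dy=+4->C; (4,9):dx=+7,dy=-11->D; (5,6):dx=+3,dy=+5->C; (5,7):dx=+1,dy=+15->C
  (5,8):dx=+7,dy=+17->C; (5,9):dx=+9,dy=+2->C; (6,7):dx=-2,dy=+10->D; (6,8):dx=+4,dy=+12->C
  (6,9):dx=+6,dy=-3->D; (7,8):dx=+6,dy=+2->C; (7,9):dx=+8,dy=-13->D; (8,9):dx=+2,dy=-15->D
Step 2: C = 19, D = 17, total pairs = 36.
Step 3: tau = (C - D)/(n(n-1)/2) = (19 - 17)/36 = 0.055556.
Step 4: Exact two-sided p-value (enumerate n! = 362880 permutations of y under H0): p = 0.919455.
Step 5: alpha = 0.05. fail to reject H0.

tau_b = 0.0556 (C=19, D=17), p = 0.919455, fail to reject H0.


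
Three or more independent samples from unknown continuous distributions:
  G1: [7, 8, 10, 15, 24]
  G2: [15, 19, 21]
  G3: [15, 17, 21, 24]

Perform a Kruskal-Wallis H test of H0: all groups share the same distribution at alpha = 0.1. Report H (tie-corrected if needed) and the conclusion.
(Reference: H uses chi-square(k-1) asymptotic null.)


Step 1: Combine all N = 12 observations and assign midranks.
sorted (value, group, rank): (7,G1,1), (8,G1,2), (10,G1,3), (15,G1,5), (15,G2,5), (15,G3,5), (17,G3,7), (19,G2,8), (21,G2,9.5), (21,G3,9.5), (24,G1,11.5), (24,G3,11.5)
Step 2: Sum ranks within each group.
R_1 = 22.5 (n_1 = 5)
R_2 = 22.5 (n_2 = 3)
R_3 = 33 (n_3 = 4)
Step 3: H = 12/(N(N+1)) * sum(R_i^2/n_i) - 3(N+1)
     = 12/(12*13) * (22.5^2/5 + 22.5^2/3 + 33^2/4) - 3*13
     = 0.076923 * 542.25 - 39
     = 2.711538.
Step 4: Ties present; correction factor C = 1 - 36/(12^3 - 12) = 0.979021. Corrected H = 2.711538 / 0.979021 = 2.769643.
Step 5: Under H0, H ~ chi^2(2); p-value = 0.250369.
Step 6: alpha = 0.1. fail to reject H0.

H = 2.7696, df = 2, p = 0.250369, fail to reject H0.


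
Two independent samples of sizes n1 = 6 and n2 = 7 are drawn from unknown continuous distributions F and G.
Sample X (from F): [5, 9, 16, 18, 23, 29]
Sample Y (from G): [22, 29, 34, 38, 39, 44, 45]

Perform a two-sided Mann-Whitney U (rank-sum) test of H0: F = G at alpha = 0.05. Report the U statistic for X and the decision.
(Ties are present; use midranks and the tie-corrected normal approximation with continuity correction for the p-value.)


Step 1: Combine and sort all 13 observations; assign midranks.
sorted (value, group): (5,X), (9,X), (16,X), (18,X), (22,Y), (23,X), (29,X), (29,Y), (34,Y), (38,Y), (39,Y), (44,Y), (45,Y)
ranks: 5->1, 9->2, 16->3, 18->4, 22->5, 23->6, 29->7.5, 29->7.5, 34->9, 38->10, 39->11, 44->12, 45->13
Step 2: Rank sum for X: R1 = 1 + 2 + 3 + 4 + 6 + 7.5 = 23.5.
Step 3: U_X = R1 - n1(n1+1)/2 = 23.5 - 6*7/2 = 23.5 - 21 = 2.5.
       U_Y = n1*n2 - U_X = 42 - 2.5 = 39.5.
Step 4: Ties are present, so use the tie-corrected normal approximation (with continuity correction) for the p-value.
Step 5: p-value = 0.010025; compare to alpha = 0.05. reject H0.

U_X = 2.5, p = 0.010025, reject H0 at alpha = 0.05.


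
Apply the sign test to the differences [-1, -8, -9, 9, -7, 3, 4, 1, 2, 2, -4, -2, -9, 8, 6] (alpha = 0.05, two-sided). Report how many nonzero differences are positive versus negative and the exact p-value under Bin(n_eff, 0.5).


Step 1: Discard zero differences. Original n = 15; n_eff = number of nonzero differences = 15.
Nonzero differences (with sign): -1, -8, -9, +9, -7, +3, +4, +1, +2, +2, -4, -2, -9, +8, +6
Step 2: Count signs: positive = 8, negative = 7.
Step 3: Under H0: P(positive) = 0.5, so the number of positives S ~ Bin(15, 0.5).
Step 4: Two-sided exact p-value = sum of Bin(15,0.5) probabilities at or below the observed probability = 1.000000.
Step 5: alpha = 0.05. fail to reject H0.

n_eff = 15, pos = 8, neg = 7, p = 1.000000, fail to reject H0.


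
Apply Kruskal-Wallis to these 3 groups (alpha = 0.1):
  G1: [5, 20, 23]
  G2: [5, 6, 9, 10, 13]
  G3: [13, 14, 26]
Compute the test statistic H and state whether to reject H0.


Step 1: Combine all N = 11 observations and assign midranks.
sorted (value, group, rank): (5,G1,1.5), (5,G2,1.5), (6,G2,3), (9,G2,4), (10,G2,5), (13,G2,6.5), (13,G3,6.5), (14,G3,8), (20,G1,9), (23,G1,10), (26,G3,11)
Step 2: Sum ranks within each group.
R_1 = 20.5 (n_1 = 3)
R_2 = 20 (n_2 = 5)
R_3 = 25.5 (n_3 = 3)
Step 3: H = 12/(N(N+1)) * sum(R_i^2/n_i) - 3(N+1)
     = 12/(11*12) * (20.5^2/3 + 20^2/5 + 25.5^2/3) - 3*12
     = 0.090909 * 436.833 - 36
     = 3.712121.
Step 4: Ties present; correction factor C = 1 - 12/(11^3 - 11) = 0.990909. Corrected H = 3.712121 / 0.990909 = 3.746177.
Step 5: Under H0, H ~ chi^2(2); p-value = 0.153648.
Step 6: alpha = 0.1. fail to reject H0.

H = 3.7462, df = 2, p = 0.153648, fail to reject H0.


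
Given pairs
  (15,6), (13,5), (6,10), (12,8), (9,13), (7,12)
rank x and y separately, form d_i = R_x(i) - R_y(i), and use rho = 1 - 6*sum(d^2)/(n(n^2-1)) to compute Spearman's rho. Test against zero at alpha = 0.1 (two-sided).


Step 1: Rank x and y separately (midranks; no ties here).
rank(x): 15->6, 13->5, 6->1, 12->4, 9->3, 7->2
rank(y): 6->2, 5->1, 10->4, 8->3, 13->6, 12->5
Step 2: d_i = R_x(i) - R_y(i); compute d_i^2.
  (6-2)^2=16, (5-1)^2=16, (1-4)^2=9, (4-3)^2=1, (3-6)^2=9, (2-5)^2=9
sum(d^2) = 60.
Step 3: rho = 1 - 6*60 / (6*(6^2 - 1)) = 1 - 360/210 = -0.714286.
Step 4: Under H0, t = rho * sqrt((n-2)/(1-rho^2)) = -2.0412 ~ t(4).
Step 5: Two-sided p-value from the t-distribution with 4 df = 0.110787.
Step 6: alpha = 0.1. fail to reject H0.

rho = -0.7143, p = 0.110787, fail to reject H0 at alpha = 0.1.


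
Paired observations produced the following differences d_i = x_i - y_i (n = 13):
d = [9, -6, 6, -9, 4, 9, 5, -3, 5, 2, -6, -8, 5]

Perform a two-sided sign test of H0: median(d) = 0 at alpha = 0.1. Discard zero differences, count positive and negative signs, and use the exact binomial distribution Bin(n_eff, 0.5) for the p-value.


Step 1: Discard zero differences. Original n = 13; n_eff = number of nonzero differences = 13.
Nonzero differences (with sign): +9, -6, +6, -9, +4, +9, +5, -3, +5, +2, -6, -8, +5
Step 2: Count signs: positive = 8, negative = 5.
Step 3: Under H0: P(positive) = 0.5, so the number of positives S ~ Bin(13, 0.5).
Step 4: Two-sided exact p-value = sum of Bin(13,0.5) probabilities at or below the observed probability = 0.581055.
Step 5: alpha = 0.1. fail to reject H0.

n_eff = 13, pos = 8, neg = 5, p = 0.581055, fail to reject H0.


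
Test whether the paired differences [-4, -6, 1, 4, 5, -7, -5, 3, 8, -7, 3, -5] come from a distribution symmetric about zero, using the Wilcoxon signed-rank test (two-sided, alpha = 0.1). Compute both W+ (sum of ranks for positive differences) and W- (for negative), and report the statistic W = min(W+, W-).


Step 1: Drop any zero differences (none here) and take |d_i|.
|d| = [4, 6, 1, 4, 5, 7, 5, 3, 8, 7, 3, 5]
Step 2: Midrank |d_i| (ties get averaged ranks).
ranks: |4|->4.5, |6|->9, |1|->1, |4|->4.5, |5|->7, |7|->10.5, |5|->7, |3|->2.5, |8|->12, |7|->10.5, |3|->2.5, |5|->7
Step 3: Attach original signs; sum ranks with positive sign and with negative sign.
W+ = 1 + 4.5 + 7 + 2.5 + 12 + 2.5 = 29.5
W- = 4.5 + 9 + 10.5 + 7 + 10.5 + 7 = 48.5
(Check: W+ + W- = 78 should equal n(n+1)/2 = 78.)
Step 4: Test statistic W = min(W+, W-) = 29.5.
Step 5: Ties in |d|, so use the tie-corrected normal approximation.
        E[W] = n(n+1)/4 = 12*13/4 = 39.
        Tie groups: |d|=3 (t=2), |d|=4 (t=2), |d|=5 (t=3), |d|=7 (t=2); sum(t^3 - t) = 42.
        Var[W] = n(n+1)(2n+1)/24 - sum(t^3-t)/48 = 3900/24 - 42/48 = 161.625.
        z = (W - E[W]) / sqrt(Var[W]) = (29.5 - 39) / 12.7132 = -0.7473.
        Two-sided p = 2*Phi(z) = 0.454909.
Step 6: alpha = 0.1. fail to reject H0.

W+ = 29.5, W- = 48.5, W = min = 29.5, p = 0.454909, fail to reject H0.


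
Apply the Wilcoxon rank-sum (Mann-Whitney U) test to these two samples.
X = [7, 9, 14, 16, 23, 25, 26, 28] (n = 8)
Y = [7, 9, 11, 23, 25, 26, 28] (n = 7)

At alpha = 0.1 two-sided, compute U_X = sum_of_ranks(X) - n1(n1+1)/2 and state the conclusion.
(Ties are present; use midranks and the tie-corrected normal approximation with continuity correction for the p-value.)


Step 1: Combine and sort all 15 observations; assign midranks.
sorted (value, group): (7,X), (7,Y), (9,X), (9,Y), (11,Y), (14,X), (16,X), (23,X), (23,Y), (25,X), (25,Y), (26,X), (26,Y), (28,X), (28,Y)
ranks: 7->1.5, 7->1.5, 9->3.5, 9->3.5, 11->5, 14->6, 16->7, 23->8.5, 23->8.5, 25->10.5, 25->10.5, 26->12.5, 26->12.5, 28->14.5, 28->14.5
Step 2: Rank sum for X: R1 = 1.5 + 3.5 + 6 + 7 + 8.5 + 10.5 + 12.5 + 14.5 = 64.
Step 3: U_X = R1 - n1(n1+1)/2 = 64 - 8*9/2 = 64 - 36 = 28.
       U_Y = n1*n2 - U_X = 56 - 28 = 28.
Step 4: Ties are present, so use the tie-corrected normal approximation (with continuity correction) for the p-value.
Step 5: p-value = 1.000000; compare to alpha = 0.1. fail to reject H0.

U_X = 28, p = 1.000000, fail to reject H0 at alpha = 0.1.


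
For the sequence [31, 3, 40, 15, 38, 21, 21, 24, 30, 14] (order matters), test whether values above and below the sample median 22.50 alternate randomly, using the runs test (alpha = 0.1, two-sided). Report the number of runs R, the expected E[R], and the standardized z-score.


Step 1: Compute median = 22.50; label A = above, B = below.
Labels in order: ABABABBAAB  (n_A = 5, n_B = 5)
Step 2: Count runs R = 8.
Step 3: Under H0 (random ordering), E[R] = 2*n_A*n_B/(n_A+n_B) + 1 = 2*5*5/10 + 1 = 6.0000.
        Var[R] = 2*n_A*n_B*(2*n_A*n_B - n_A - n_B) / ((n_A+n_B)^2 * (n_A+n_B-1)) = 2000/900 = 2.2222.
        SD[R] = 1.4907.
Step 4: Continuity-corrected z = (R - 0.5 - E[R]) / SD[R] = (8 - 0.5 - 6.0000) / 1.4907 = 1.0062.
Step 5: Two-sided p-value via normal approximation = 2*(1 - Phi(|z|)) = 0.314305.
Step 6: alpha = 0.1. fail to reject H0.

R = 8, z = 1.0062, p = 0.314305, fail to reject H0.


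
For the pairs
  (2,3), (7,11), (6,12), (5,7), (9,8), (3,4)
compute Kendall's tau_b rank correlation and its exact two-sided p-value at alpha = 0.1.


Step 1: Enumerate the 15 unordered pairs (i,j) with i<j and classify each by sign(x_j-x_i) * sign(y_j-y_i).
  (1,2):dx=+5,dy=+8->C; (1,3):dx=+4,dy=+9->C; (1,4):dx=+3,dy=+4->C; (1,5):dx=+7,dy=+5->C
  (1,6):dx=+1,dy=+1->C; (2,3):dx=-1,dy=+1->D; (2,4):dx=-2,dy=-4->C; (2,5):dx=+2,dy=-3->D
  (2,6):dx=-4,dy=-7->C; (3,4):dx=-1,dy=-5->C; (3,5):dx=+3,dy=-4->D; (3,6):dx=-3,dy=-8->C
  (4,5):dx=+4,dy=+1->C; (4,6):dx=-2,dy=-3->C; (5,6):dx=-6,dy=-4->C
Step 2: C = 12, D = 3, total pairs = 15.
Step 3: tau = (C - D)/(n(n-1)/2) = (12 - 3)/15 = 0.600000.
Step 4: Exact two-sided p-value (enumerate n! = 720 permutations of y under H0): p = 0.136111.
Step 5: alpha = 0.1. fail to reject H0.

tau_b = 0.6000 (C=12, D=3), p = 0.136111, fail to reject H0.


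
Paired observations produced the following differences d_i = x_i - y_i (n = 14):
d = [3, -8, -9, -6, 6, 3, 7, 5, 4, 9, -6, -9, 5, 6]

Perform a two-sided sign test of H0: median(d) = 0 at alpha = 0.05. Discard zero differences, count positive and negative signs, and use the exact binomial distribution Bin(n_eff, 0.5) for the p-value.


Step 1: Discard zero differences. Original n = 14; n_eff = number of nonzero differences = 14.
Nonzero differences (with sign): +3, -8, -9, -6, +6, +3, +7, +5, +4, +9, -6, -9, +5, +6
Step 2: Count signs: positive = 9, negative = 5.
Step 3: Under H0: P(positive) = 0.5, so the number of positives S ~ Bin(14, 0.5).
Step 4: Two-sided exact p-value = sum of Bin(14,0.5) probabilities at or below the observed probability = 0.423950.
Step 5: alpha = 0.05. fail to reject H0.

n_eff = 14, pos = 9, neg = 5, p = 0.423950, fail to reject H0.


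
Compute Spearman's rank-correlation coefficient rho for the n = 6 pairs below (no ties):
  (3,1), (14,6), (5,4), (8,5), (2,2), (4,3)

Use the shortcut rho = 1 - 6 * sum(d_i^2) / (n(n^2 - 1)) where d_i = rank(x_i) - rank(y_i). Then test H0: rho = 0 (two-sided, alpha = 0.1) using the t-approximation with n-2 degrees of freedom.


Step 1: Rank x and y separately (midranks; no ties here).
rank(x): 3->2, 14->6, 5->4, 8->5, 2->1, 4->3
rank(y): 1->1, 6->6, 4->4, 5->5, 2->2, 3->3
Step 2: d_i = R_x(i) - R_y(i); compute d_i^2.
  (2-1)^2=1, (6-6)^2=0, (4-4)^2=0, (5-5)^2=0, (1-2)^2=1, (3-3)^2=0
sum(d^2) = 2.
Step 3: rho = 1 - 6*2 / (6*(6^2 - 1)) = 1 - 12/210 = 0.942857.
Step 4: Under H0, t = rho * sqrt((n-2)/(1-rho^2)) = 5.6595 ~ t(4).
Step 5: Two-sided p-value from the t-distribution with 4 df = 0.004805.
Step 6: alpha = 0.1. reject H0.

rho = 0.9429, p = 0.004805, reject H0 at alpha = 0.1.


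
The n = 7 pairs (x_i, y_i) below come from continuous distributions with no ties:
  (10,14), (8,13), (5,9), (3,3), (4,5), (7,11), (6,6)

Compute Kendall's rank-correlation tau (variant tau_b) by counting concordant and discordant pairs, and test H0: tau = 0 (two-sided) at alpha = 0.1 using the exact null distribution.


Step 1: Enumerate the 21 unordered pairs (i,j) with i<j and classify each by sign(x_j-x_i) * sign(y_j-y_i).
  (1,2):dx=-2,dy=-1->C; (1,3):dx=-5,dy=-5->C; (1,4):dx=-7,dy=-11->C; (1,5):dx=-6,dy=-9->C
  (1,6):dx=-3,dy=-3->C; (1,7):dx=-4,dy=-8->C; (2,3):dx=-3,dy=-4->C; (2,4):dx=-5,dy=-10->C
  (2,5):dx=-4,dy=-8->C; (2,6):dx=-1,dy=-2->C; (2,7):dx=-2,dy=-7->C; (3,4):dx=-2,dy=-6->C
  (3,5):dx=-1,dy=-4->C; (3,6):dx=+2,dy=+2->C; (3,7):dx=+1,dy=-3->D; (4,5):dx=+1,dy=+2->C
  (4,6):dx=+4,dy=+8->C; (4,7):dx=+3,dy=+3->C; (5,6):dx=+3,dy=+6->C; (5,7):dx=+2,dy=+1->C
  (6,7):dx=-1,dy=-5->C
Step 2: C = 20, D = 1, total pairs = 21.
Step 3: tau = (C - D)/(n(n-1)/2) = (20 - 1)/21 = 0.904762.
Step 4: Exact two-sided p-value (enumerate n! = 5040 permutations of y under H0): p = 0.002778.
Step 5: alpha = 0.1. reject H0.

tau_b = 0.9048 (C=20, D=1), p = 0.002778, reject H0.


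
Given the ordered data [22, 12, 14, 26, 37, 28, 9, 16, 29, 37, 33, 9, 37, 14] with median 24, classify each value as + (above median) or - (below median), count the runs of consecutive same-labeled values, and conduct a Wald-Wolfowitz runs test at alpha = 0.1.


Step 1: Compute median = 24; label A = above, B = below.
Labels in order: BBBAAABBAAABAB  (n_A = 7, n_B = 7)
Step 2: Count runs R = 7.
Step 3: Under H0 (random ordering), E[R] = 2*n_A*n_B/(n_A+n_B) + 1 = 2*7*7/14 + 1 = 8.0000.
        Var[R] = 2*n_A*n_B*(2*n_A*n_B - n_A - n_B) / ((n_A+n_B)^2 * (n_A+n_B-1)) = 8232/2548 = 3.2308.
        SD[R] = 1.7974.
Step 4: Continuity-corrected z = (R + 0.5 - E[R]) / SD[R] = (7 + 0.5 - 8.0000) / 1.7974 = -0.2782.
Step 5: Two-sided p-value via normal approximation = 2*(1 - Phi(|z|)) = 0.780879.
Step 6: alpha = 0.1. fail to reject H0.

R = 7, z = -0.2782, p = 0.780879, fail to reject H0.


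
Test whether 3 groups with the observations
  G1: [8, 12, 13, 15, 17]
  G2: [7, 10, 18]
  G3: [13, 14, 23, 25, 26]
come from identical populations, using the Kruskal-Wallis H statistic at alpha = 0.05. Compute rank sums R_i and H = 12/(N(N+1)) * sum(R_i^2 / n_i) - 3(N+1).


Step 1: Combine all N = 13 observations and assign midranks.
sorted (value, group, rank): (7,G2,1), (8,G1,2), (10,G2,3), (12,G1,4), (13,G1,5.5), (13,G3,5.5), (14,G3,7), (15,G1,8), (17,G1,9), (18,G2,10), (23,G3,11), (25,G3,12), (26,G3,13)
Step 2: Sum ranks within each group.
R_1 = 28.5 (n_1 = 5)
R_2 = 14 (n_2 = 3)
R_3 = 48.5 (n_3 = 5)
Step 3: H = 12/(N(N+1)) * sum(R_i^2/n_i) - 3(N+1)
     = 12/(13*14) * (28.5^2/5 + 14^2/3 + 48.5^2/5) - 3*14
     = 0.065934 * 698.233 - 42
     = 4.037363.
Step 4: Ties present; correction factor C = 1 - 6/(13^3 - 13) = 0.997253. Corrected H = 4.037363 / 0.997253 = 4.048485.
Step 5: Under H0, H ~ chi^2(2); p-value = 0.132094.
Step 6: alpha = 0.05. fail to reject H0.

H = 4.0485, df = 2, p = 0.132094, fail to reject H0.


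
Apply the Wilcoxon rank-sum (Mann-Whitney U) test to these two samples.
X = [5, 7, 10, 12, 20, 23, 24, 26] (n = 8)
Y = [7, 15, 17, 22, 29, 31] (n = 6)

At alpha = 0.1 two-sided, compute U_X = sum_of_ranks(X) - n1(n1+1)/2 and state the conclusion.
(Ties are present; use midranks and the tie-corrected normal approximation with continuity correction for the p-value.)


Step 1: Combine and sort all 14 observations; assign midranks.
sorted (value, group): (5,X), (7,X), (7,Y), (10,X), (12,X), (15,Y), (17,Y), (20,X), (22,Y), (23,X), (24,X), (26,X), (29,Y), (31,Y)
ranks: 5->1, 7->2.5, 7->2.5, 10->4, 12->5, 15->6, 17->7, 20->8, 22->9, 23->10, 24->11, 26->12, 29->13, 31->14
Step 2: Rank sum for X: R1 = 1 + 2.5 + 4 + 5 + 8 + 10 + 11 + 12 = 53.5.
Step 3: U_X = R1 - n1(n1+1)/2 = 53.5 - 8*9/2 = 53.5 - 36 = 17.5.
       U_Y = n1*n2 - U_X = 48 - 17.5 = 30.5.
Step 4: Ties are present, so use the tie-corrected normal approximation (with continuity correction) for the p-value.
Step 5: p-value = 0.438074; compare to alpha = 0.1. fail to reject H0.

U_X = 17.5, p = 0.438074, fail to reject H0 at alpha = 0.1.


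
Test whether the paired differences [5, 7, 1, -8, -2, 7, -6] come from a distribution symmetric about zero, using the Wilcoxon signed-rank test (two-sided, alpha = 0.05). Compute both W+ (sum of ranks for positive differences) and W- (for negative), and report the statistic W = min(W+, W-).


Step 1: Drop any zero differences (none here) and take |d_i|.
|d| = [5, 7, 1, 8, 2, 7, 6]
Step 2: Midrank |d_i| (ties get averaged ranks).
ranks: |5|->3, |7|->5.5, |1|->1, |8|->7, |2|->2, |7|->5.5, |6|->4
Step 3: Attach original signs; sum ranks with positive sign and with negative sign.
W+ = 3 + 5.5 + 1 + 5.5 = 15
W- = 7 + 2 + 4 = 13
(Check: W+ + W- = 28 should equal n(n+1)/2 = 28.)
Step 4: Test statistic W = min(W+, W-) = 13.
Step 5: Ties in |d|, so use the tie-corrected normal approximation.
        E[W] = n(n+1)/4 = 7*8/4 = 14.
        Tie groups: |d|=7 (t=2); sum(t^3 - t) = 6.
        Var[W] = n(n+1)(2n+1)/24 - sum(t^3-t)/48 = 840/24 - 6/48 = 34.875.
        z = (W - E[W]) / sqrt(Var[W]) = (13 - 14) / 5.9055 = -0.1693.
        Two-sided p = 2*Phi(z) = 0.865534.
Step 6: alpha = 0.05. fail to reject H0.

W+ = 15, W- = 13, W = min = 13, p = 0.865534, fail to reject H0.


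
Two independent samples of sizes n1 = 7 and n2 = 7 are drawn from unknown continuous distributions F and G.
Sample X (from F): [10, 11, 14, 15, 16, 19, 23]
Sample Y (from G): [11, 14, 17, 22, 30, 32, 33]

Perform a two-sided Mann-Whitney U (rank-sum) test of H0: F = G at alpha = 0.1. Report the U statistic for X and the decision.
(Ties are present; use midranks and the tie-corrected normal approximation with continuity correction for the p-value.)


Step 1: Combine and sort all 14 observations; assign midranks.
sorted (value, group): (10,X), (11,X), (11,Y), (14,X), (14,Y), (15,X), (16,X), (17,Y), (19,X), (22,Y), (23,X), (30,Y), (32,Y), (33,Y)
ranks: 10->1, 11->2.5, 11->2.5, 14->4.5, 14->4.5, 15->6, 16->7, 17->8, 19->9, 22->10, 23->11, 30->12, 32->13, 33->14
Step 2: Rank sum for X: R1 = 1 + 2.5 + 4.5 + 6 + 7 + 9 + 11 = 41.
Step 3: U_X = R1 - n1(n1+1)/2 = 41 - 7*8/2 = 41 - 28 = 13.
       U_Y = n1*n2 - U_X = 49 - 13 = 36.
Step 4: Ties are present, so use the tie-corrected normal approximation (with continuity correction) for the p-value.
Step 5: p-value = 0.158945; compare to alpha = 0.1. fail to reject H0.

U_X = 13, p = 0.158945, fail to reject H0 at alpha = 0.1.


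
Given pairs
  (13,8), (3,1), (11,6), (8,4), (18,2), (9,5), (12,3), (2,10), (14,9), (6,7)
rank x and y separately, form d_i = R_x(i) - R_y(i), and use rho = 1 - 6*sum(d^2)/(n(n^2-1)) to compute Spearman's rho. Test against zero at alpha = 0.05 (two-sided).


Step 1: Rank x and y separately (midranks; no ties here).
rank(x): 13->8, 3->2, 11->6, 8->4, 18->10, 9->5, 12->7, 2->1, 14->9, 6->3
rank(y): 8->8, 1->1, 6->6, 4->4, 2->2, 5->5, 3->3, 10->10, 9->9, 7->7
Step 2: d_i = R_x(i) - R_y(i); compute d_i^2.
  (8-8)^2=0, (2-1)^2=1, (6-6)^2=0, (4-4)^2=0, (10-2)^2=64, (5-5)^2=0, (7-3)^2=16, (1-10)^2=81, (9-9)^2=0, (3-7)^2=16
sum(d^2) = 178.
Step 3: rho = 1 - 6*178 / (10*(10^2 - 1)) = 1 - 1068/990 = -0.078788.
Step 4: Under H0, t = rho * sqrt((n-2)/(1-rho^2)) = -0.2235 ~ t(8).
Step 5: Two-sided p-value from the t-distribution with 8 df = 0.828717.
Step 6: alpha = 0.05. fail to reject H0.

rho = -0.0788, p = 0.828717, fail to reject H0 at alpha = 0.05.


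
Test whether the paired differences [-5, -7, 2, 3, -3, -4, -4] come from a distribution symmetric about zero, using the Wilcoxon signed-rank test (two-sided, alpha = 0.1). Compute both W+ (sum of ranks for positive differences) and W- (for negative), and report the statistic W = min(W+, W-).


Step 1: Drop any zero differences (none here) and take |d_i|.
|d| = [5, 7, 2, 3, 3, 4, 4]
Step 2: Midrank |d_i| (ties get averaged ranks).
ranks: |5|->6, |7|->7, |2|->1, |3|->2.5, |3|->2.5, |4|->4.5, |4|->4.5
Step 3: Attach original signs; sum ranks with positive sign and with negative sign.
W+ = 1 + 2.5 = 3.5
W- = 6 + 7 + 2.5 + 4.5 + 4.5 = 24.5
(Check: W+ + W- = 28 should equal n(n+1)/2 = 28.)
Step 4: Test statistic W = min(W+, W-) = 3.5.
Step 5: Ties in |d|, so use the tie-corrected normal approximation.
        E[W] = n(n+1)/4 = 7*8/4 = 14.
        Tie groups: |d|=3 (t=2), |d|=4 (t=2); sum(t^3 - t) = 12.
        Var[W] = n(n+1)(2n+1)/24 - sum(t^3-t)/48 = 840/24 - 12/48 = 34.75.
        z = (W - E[W]) / sqrt(Var[W]) = (3.5 - 14) / 5.8949 = -1.7812.
        Two-sided p = 2*Phi(z) = 0.074880.
Step 6: alpha = 0.1. reject H0.

W+ = 3.5, W- = 24.5, W = min = 3.5, p = 0.074880, reject H0.


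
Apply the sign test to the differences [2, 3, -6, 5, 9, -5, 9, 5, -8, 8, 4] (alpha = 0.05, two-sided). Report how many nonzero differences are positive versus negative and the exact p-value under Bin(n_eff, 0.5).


Step 1: Discard zero differences. Original n = 11; n_eff = number of nonzero differences = 11.
Nonzero differences (with sign): +2, +3, -6, +5, +9, -5, +9, +5, -8, +8, +4
Step 2: Count signs: positive = 8, negative = 3.
Step 3: Under H0: P(positive) = 0.5, so the number of positives S ~ Bin(11, 0.5).
Step 4: Two-sided exact p-value = sum of Bin(11,0.5) probabilities at or below the observed probability = 0.226562.
Step 5: alpha = 0.05. fail to reject H0.

n_eff = 11, pos = 8, neg = 3, p = 0.226562, fail to reject H0.


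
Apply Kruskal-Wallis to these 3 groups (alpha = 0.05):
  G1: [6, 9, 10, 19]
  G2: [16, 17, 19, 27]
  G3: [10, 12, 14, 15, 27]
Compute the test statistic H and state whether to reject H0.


Step 1: Combine all N = 13 observations and assign midranks.
sorted (value, group, rank): (6,G1,1), (9,G1,2), (10,G1,3.5), (10,G3,3.5), (12,G3,5), (14,G3,6), (15,G3,7), (16,G2,8), (17,G2,9), (19,G1,10.5), (19,G2,10.5), (27,G2,12.5), (27,G3,12.5)
Step 2: Sum ranks within each group.
R_1 = 17 (n_1 = 4)
R_2 = 40 (n_2 = 4)
R_3 = 34 (n_3 = 5)
Step 3: H = 12/(N(N+1)) * sum(R_i^2/n_i) - 3(N+1)
     = 12/(13*14) * (17^2/4 + 40^2/4 + 34^2/5) - 3*14
     = 0.065934 * 703.45 - 42
     = 4.381319.
Step 4: Ties present; correction factor C = 1 - 18/(13^3 - 13) = 0.991758. Corrected H = 4.381319 / 0.991758 = 4.417729.
Step 5: Under H0, H ~ chi^2(2); p-value = 0.109825.
Step 6: alpha = 0.05. fail to reject H0.

H = 4.4177, df = 2, p = 0.109825, fail to reject H0.


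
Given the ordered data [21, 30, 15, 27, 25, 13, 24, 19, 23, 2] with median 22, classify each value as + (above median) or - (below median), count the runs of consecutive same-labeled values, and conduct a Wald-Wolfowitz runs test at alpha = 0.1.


Step 1: Compute median = 22; label A = above, B = below.
Labels in order: BABAABABAB  (n_A = 5, n_B = 5)
Step 2: Count runs R = 9.
Step 3: Under H0 (random ordering), E[R] = 2*n_A*n_B/(n_A+n_B) + 1 = 2*5*5/10 + 1 = 6.0000.
        Var[R] = 2*n_A*n_B*(2*n_A*n_B - n_A - n_B) / ((n_A+n_B)^2 * (n_A+n_B-1)) = 2000/900 = 2.2222.
        SD[R] = 1.4907.
Step 4: Continuity-corrected z = (R - 0.5 - E[R]) / SD[R] = (9 - 0.5 - 6.0000) / 1.4907 = 1.6771.
Step 5: Two-sided p-value via normal approximation = 2*(1 - Phi(|z|)) = 0.093533.
Step 6: alpha = 0.1. reject H0.

R = 9, z = 1.6771, p = 0.093533, reject H0.


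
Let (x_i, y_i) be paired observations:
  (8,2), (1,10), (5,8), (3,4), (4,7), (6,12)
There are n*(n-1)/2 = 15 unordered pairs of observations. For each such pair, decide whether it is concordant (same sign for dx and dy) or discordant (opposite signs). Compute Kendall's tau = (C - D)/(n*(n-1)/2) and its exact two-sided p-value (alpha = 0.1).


Step 1: Enumerate the 15 unordered pairs (i,j) with i<j and classify each by sign(x_j-x_i) * sign(y_j-y_i).
  (1,2):dx=-7,dy=+8->D; (1,3):dx=-3,dy=+6->D; (1,4):dx=-5,dy=+2->D; (1,5):dx=-4,dy=+5->D
  (1,6):dx=-2,dy=+10->D; (2,3):dx=+4,dy=-2->D; (2,4):dx=+2,dy=-6->D; (2,5):dx=+3,dy=-3->D
  (2,6):dx=+5,dy=+2->C; (3,4):dx=-2,dy=-4->C; (3,5):dx=-1,dy=-1->C; (3,6):dx=+1,dy=+4->C
  (4,5):dx=+1,dy=+3->C; (4,6):dx=+3,dy=+8->C; (5,6):dx=+2,dy=+5->C
Step 2: C = 7, D = 8, total pairs = 15.
Step 3: tau = (C - D)/(n(n-1)/2) = (7 - 8)/15 = -0.066667.
Step 4: Exact two-sided p-value (enumerate n! = 720 permutations of y under H0): p = 1.000000.
Step 5: alpha = 0.1. fail to reject H0.

tau_b = -0.0667 (C=7, D=8), p = 1.000000, fail to reject H0.


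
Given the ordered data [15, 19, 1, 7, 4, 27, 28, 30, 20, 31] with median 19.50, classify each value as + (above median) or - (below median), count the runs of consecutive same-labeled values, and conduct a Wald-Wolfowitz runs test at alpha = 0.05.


Step 1: Compute median = 19.50; label A = above, B = below.
Labels in order: BBBBBAAAAA  (n_A = 5, n_B = 5)
Step 2: Count runs R = 2.
Step 3: Under H0 (random ordering), E[R] = 2*n_A*n_B/(n_A+n_B) + 1 = 2*5*5/10 + 1 = 6.0000.
        Var[R] = 2*n_A*n_B*(2*n_A*n_B - n_A - n_B) / ((n_A+n_B)^2 * (n_A+n_B-1)) = 2000/900 = 2.2222.
        SD[R] = 1.4907.
Step 4: Continuity-corrected z = (R + 0.5 - E[R]) / SD[R] = (2 + 0.5 - 6.0000) / 1.4907 = -2.3479.
Step 5: Two-sided p-value via normal approximation = 2*(1 - Phi(|z|)) = 0.018881.
Step 6: alpha = 0.05. reject H0.

R = 2, z = -2.3479, p = 0.018881, reject H0.


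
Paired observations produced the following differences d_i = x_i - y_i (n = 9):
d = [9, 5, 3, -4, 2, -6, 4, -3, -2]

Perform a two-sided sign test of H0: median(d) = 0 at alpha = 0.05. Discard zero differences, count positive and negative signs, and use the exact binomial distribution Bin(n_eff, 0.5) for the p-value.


Step 1: Discard zero differences. Original n = 9; n_eff = number of nonzero differences = 9.
Nonzero differences (with sign): +9, +5, +3, -4, +2, -6, +4, -3, -2
Step 2: Count signs: positive = 5, negative = 4.
Step 3: Under H0: P(positive) = 0.5, so the number of positives S ~ Bin(9, 0.5).
Step 4: Two-sided exact p-value = sum of Bin(9,0.5) probabilities at or below the observed probability = 1.000000.
Step 5: alpha = 0.05. fail to reject H0.

n_eff = 9, pos = 5, neg = 4, p = 1.000000, fail to reject H0.


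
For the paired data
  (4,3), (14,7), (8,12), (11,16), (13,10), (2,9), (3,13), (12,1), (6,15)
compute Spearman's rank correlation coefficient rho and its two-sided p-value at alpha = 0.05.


Step 1: Rank x and y separately (midranks; no ties here).
rank(x): 4->3, 14->9, 8->5, 11->6, 13->8, 2->1, 3->2, 12->7, 6->4
rank(y): 3->2, 7->3, 12->6, 16->9, 10->5, 9->4, 13->7, 1->1, 15->8
Step 2: d_i = R_x(i) - R_y(i); compute d_i^2.
  (3-2)^2=1, (9-3)^2=36, (5-6)^2=1, (6-9)^2=9, (8-5)^2=9, (1-4)^2=9, (2-7)^2=25, (7-1)^2=36, (4-8)^2=16
sum(d^2) = 142.
Step 3: rho = 1 - 6*142 / (9*(9^2 - 1)) = 1 - 852/720 = -0.183333.
Step 4: Under H0, t = rho * sqrt((n-2)/(1-rho^2)) = -0.4934 ~ t(7).
Step 5: Two-sided p-value from the t-distribution with 7 df = 0.636820.
Step 6: alpha = 0.05. fail to reject H0.

rho = -0.1833, p = 0.636820, fail to reject H0 at alpha = 0.05.


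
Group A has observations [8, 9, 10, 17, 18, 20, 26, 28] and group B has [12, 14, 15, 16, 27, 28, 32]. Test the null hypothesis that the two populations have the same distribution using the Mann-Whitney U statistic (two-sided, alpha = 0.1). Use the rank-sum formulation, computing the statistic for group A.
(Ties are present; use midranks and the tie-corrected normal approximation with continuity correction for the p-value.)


Step 1: Combine and sort all 15 observations; assign midranks.
sorted (value, group): (8,X), (9,X), (10,X), (12,Y), (14,Y), (15,Y), (16,Y), (17,X), (18,X), (20,X), (26,X), (27,Y), (28,X), (28,Y), (32,Y)
ranks: 8->1, 9->2, 10->3, 12->4, 14->5, 15->6, 16->7, 17->8, 18->9, 20->10, 26->11, 27->12, 28->13.5, 28->13.5, 32->15
Step 2: Rank sum for X: R1 = 1 + 2 + 3 + 8 + 9 + 10 + 11 + 13.5 = 57.5.
Step 3: U_X = R1 - n1(n1+1)/2 = 57.5 - 8*9/2 = 57.5 - 36 = 21.5.
       U_Y = n1*n2 - U_X = 56 - 21.5 = 34.5.
Step 4: Ties are present, so use the tie-corrected normal approximation (with continuity correction) for the p-value.
Step 5: p-value = 0.487064; compare to alpha = 0.1. fail to reject H0.

U_X = 21.5, p = 0.487064, fail to reject H0 at alpha = 0.1.


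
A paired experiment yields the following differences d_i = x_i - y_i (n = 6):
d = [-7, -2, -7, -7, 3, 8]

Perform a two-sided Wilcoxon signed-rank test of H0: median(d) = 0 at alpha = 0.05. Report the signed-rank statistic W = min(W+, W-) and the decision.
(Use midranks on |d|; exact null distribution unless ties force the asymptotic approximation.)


Step 1: Drop any zero differences (none here) and take |d_i|.
|d| = [7, 2, 7, 7, 3, 8]
Step 2: Midrank |d_i| (ties get averaged ranks).
ranks: |7|->4, |2|->1, |7|->4, |7|->4, |3|->2, |8|->6
Step 3: Attach original signs; sum ranks with positive sign and with negative sign.
W+ = 2 + 6 = 8
W- = 4 + 1 + 4 + 4 = 13
(Check: W+ + W- = 21 should equal n(n+1)/2 = 21.)
Step 4: Test statistic W = min(W+, W-) = 8.
Step 5: Ties in |d|, so use the tie-corrected normal approximation.
        E[W] = n(n+1)/4 = 6*7/4 = 10.5.
        Tie groups: |d|=7 (t=3); sum(t^3 - t) = 24.
        Var[W] = n(n+1)(2n+1)/24 - sum(t^3-t)/48 = 546/24 - 24/48 = 22.25.
        z = (W - E[W]) / sqrt(Var[W]) = (8 - 10.5) / 4.7170 = -0.5300.
        Two-sided p = 2*Phi(z) = 0.596113.
Step 6: alpha = 0.05. fail to reject H0.

W+ = 8, W- = 13, W = min = 8, p = 0.596113, fail to reject H0.


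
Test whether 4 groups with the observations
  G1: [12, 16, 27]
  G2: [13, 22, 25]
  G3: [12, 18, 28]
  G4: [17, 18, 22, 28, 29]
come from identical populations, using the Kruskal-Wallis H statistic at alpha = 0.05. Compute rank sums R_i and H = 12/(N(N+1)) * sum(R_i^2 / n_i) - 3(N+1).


Step 1: Combine all N = 14 observations and assign midranks.
sorted (value, group, rank): (12,G1,1.5), (12,G3,1.5), (13,G2,3), (16,G1,4), (17,G4,5), (18,G3,6.5), (18,G4,6.5), (22,G2,8.5), (22,G4,8.5), (25,G2,10), (27,G1,11), (28,G3,12.5), (28,G4,12.5), (29,G4,14)
Step 2: Sum ranks within each group.
R_1 = 16.5 (n_1 = 3)
R_2 = 21.5 (n_2 = 3)
R_3 = 20.5 (n_3 = 3)
R_4 = 46.5 (n_4 = 5)
Step 3: H = 12/(N(N+1)) * sum(R_i^2/n_i) - 3(N+1)
     = 12/(14*15) * (16.5^2/3 + 21.5^2/3 + 20.5^2/3 + 46.5^2/5) - 3*15
     = 0.057143 * 817.367 - 45
     = 1.706667.
Step 4: Ties present; correction factor C = 1 - 24/(14^3 - 14) = 0.991209. Corrected H = 1.706667 / 0.991209 = 1.721803.
Step 5: Under H0, H ~ chi^2(3); p-value = 0.632097.
Step 6: alpha = 0.05. fail to reject H0.

H = 1.7218, df = 3, p = 0.632097, fail to reject H0.


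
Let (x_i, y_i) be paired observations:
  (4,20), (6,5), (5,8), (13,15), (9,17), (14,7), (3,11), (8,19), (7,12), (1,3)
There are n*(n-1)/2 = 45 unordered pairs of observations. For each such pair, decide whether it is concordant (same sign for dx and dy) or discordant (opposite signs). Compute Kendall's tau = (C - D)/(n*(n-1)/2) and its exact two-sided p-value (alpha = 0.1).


Step 1: Enumerate the 45 unordered pairs (i,j) with i<j and classify each by sign(x_j-x_i) * sign(y_j-y_i).
  (1,2):dx=+2,dy=-15->D; (1,3):dx=+1,dy=-12->D; (1,4):dx=+9,dy=-5->D; (1,5):dx=+5,dy=-3->D
  (1,6):dx=+10,dy=-13->D; (1,7):dx=-1,dy=-9->C; (1,8):dx=+4,dy=-1->D; (1,9):dx=+3,dy=-8->D
  (1,10):dx=-3,dy=-17->C; (2,3):dx=-1,dy=+3->D; (2,4):dx=+7,dy=+10->C; (2,5):dx=+3,dy=+12->C
  (2,6):dx=+8,dy=+2->C; (2,7):dx=-3,dy=+6->D; (2,8):dx=+2,dy=+14->C; (2,9):dx=+1,dy=+7->C
  (2,10):dx=-5,dy=-2->C; (3,4):dx=+8,dy=+7->C; (3,5):dx=+4,dy=+9->C; (3,6):dx=+9,dy=-1->D
  (3,7):dx=-2,dy=+3->D; (3,8):dx=+3,dy=+11->C; (3,9):dx=+2,dy=+4->C; (3,10):dx=-4,dy=-5->C
  (4,5):dx=-4,dy=+2->D; (4,6):dx=+1,dy=-8->D; (4,7):dx=-10,dy=-4->C; (4,8):dx=-5,dy=+4->D
  (4,9):dx=-6,dy=-3->C; (4,10):dx=-12,dy=-12->C; (5,6):dx=+5,dy=-10->D; (5,7):dx=-6,dy=-6->C
  (5,8):dx=-1,dy=+2->D; (5,9):dx=-2,dy=-5->C; (5,10):dx=-8,dy=-14->C; (6,7):dx=-11,dy=+4->D
  (6,8):dx=-6,dy=+12->D; (6,9):dx=-7,dy=+5->D; (6,10):dx=-13,dy=-4->C; (7,8):dx=+5,dy=+8->C
  (7,9):dx=+4,dy=+1->C; (7,10):dx=-2,dy=-8->C; (8,9):dx=-1,dy=-7->C; (8,10):dx=-7,dy=-16->C
  (9,10):dx=-6,dy=-9->C
Step 2: C = 26, D = 19, total pairs = 45.
Step 3: tau = (C - D)/(n(n-1)/2) = (26 - 19)/45 = 0.155556.
Step 4: Exact two-sided p-value (enumerate n! = 3628800 permutations of y under H0): p = 0.600654.
Step 5: alpha = 0.1. fail to reject H0.

tau_b = 0.1556 (C=26, D=19), p = 0.600654, fail to reject H0.
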